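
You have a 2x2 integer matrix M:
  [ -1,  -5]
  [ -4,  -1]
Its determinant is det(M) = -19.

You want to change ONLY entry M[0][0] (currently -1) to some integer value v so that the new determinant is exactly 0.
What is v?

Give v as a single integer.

det is linear in entry M[0][0]: det = old_det + (v - -1) * C_00
Cofactor C_00 = -1
Want det = 0: -19 + (v - -1) * -1 = 0
  (v - -1) = 19 / -1 = -19
  v = -1 + (-19) = -20

Answer: -20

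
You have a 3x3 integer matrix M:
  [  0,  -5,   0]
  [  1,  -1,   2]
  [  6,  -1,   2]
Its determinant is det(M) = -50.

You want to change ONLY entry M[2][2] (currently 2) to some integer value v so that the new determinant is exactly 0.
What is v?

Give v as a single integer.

det is linear in entry M[2][2]: det = old_det + (v - 2) * C_22
Cofactor C_22 = 5
Want det = 0: -50 + (v - 2) * 5 = 0
  (v - 2) = 50 / 5 = 10
  v = 2 + (10) = 12

Answer: 12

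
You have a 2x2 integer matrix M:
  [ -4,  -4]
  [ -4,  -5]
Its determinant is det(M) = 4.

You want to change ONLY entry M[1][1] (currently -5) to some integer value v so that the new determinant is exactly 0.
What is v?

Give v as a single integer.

det is linear in entry M[1][1]: det = old_det + (v - -5) * C_11
Cofactor C_11 = -4
Want det = 0: 4 + (v - -5) * -4 = 0
  (v - -5) = -4 / -4 = 1
  v = -5 + (1) = -4

Answer: -4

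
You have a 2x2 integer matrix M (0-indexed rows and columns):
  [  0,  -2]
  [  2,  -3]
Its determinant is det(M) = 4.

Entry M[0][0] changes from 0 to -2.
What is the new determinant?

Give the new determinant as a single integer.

Answer: 10

Derivation:
det is linear in row 0: changing M[0][0] by delta changes det by delta * cofactor(0,0).
Cofactor C_00 = (-1)^(0+0) * minor(0,0) = -3
Entry delta = -2 - 0 = -2
Det delta = -2 * -3 = 6
New det = 4 + 6 = 10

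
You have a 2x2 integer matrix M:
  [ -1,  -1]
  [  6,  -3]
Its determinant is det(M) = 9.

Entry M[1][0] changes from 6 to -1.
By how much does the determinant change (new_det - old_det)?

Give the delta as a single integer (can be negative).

Answer: -7

Derivation:
Cofactor C_10 = 1
Entry delta = -1 - 6 = -7
Det delta = entry_delta * cofactor = -7 * 1 = -7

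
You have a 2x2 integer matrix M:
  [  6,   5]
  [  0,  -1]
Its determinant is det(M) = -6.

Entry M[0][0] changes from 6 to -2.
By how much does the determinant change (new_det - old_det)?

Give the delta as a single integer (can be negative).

Cofactor C_00 = -1
Entry delta = -2 - 6 = -8
Det delta = entry_delta * cofactor = -8 * -1 = 8

Answer: 8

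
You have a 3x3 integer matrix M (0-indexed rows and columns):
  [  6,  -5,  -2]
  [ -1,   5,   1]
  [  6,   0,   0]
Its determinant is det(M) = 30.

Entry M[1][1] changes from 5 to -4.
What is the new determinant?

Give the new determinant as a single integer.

Answer: -78

Derivation:
det is linear in row 1: changing M[1][1] by delta changes det by delta * cofactor(1,1).
Cofactor C_11 = (-1)^(1+1) * minor(1,1) = 12
Entry delta = -4 - 5 = -9
Det delta = -9 * 12 = -108
New det = 30 + -108 = -78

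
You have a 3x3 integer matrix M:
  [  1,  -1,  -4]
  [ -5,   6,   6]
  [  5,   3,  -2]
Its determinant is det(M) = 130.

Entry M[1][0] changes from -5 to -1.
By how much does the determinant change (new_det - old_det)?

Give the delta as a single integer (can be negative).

Answer: -56

Derivation:
Cofactor C_10 = -14
Entry delta = -1 - -5 = 4
Det delta = entry_delta * cofactor = 4 * -14 = -56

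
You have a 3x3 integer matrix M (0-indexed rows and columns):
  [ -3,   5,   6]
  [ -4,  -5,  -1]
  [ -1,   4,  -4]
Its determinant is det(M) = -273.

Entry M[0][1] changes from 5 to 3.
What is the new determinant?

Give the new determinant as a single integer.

Answer: -243

Derivation:
det is linear in row 0: changing M[0][1] by delta changes det by delta * cofactor(0,1).
Cofactor C_01 = (-1)^(0+1) * minor(0,1) = -15
Entry delta = 3 - 5 = -2
Det delta = -2 * -15 = 30
New det = -273 + 30 = -243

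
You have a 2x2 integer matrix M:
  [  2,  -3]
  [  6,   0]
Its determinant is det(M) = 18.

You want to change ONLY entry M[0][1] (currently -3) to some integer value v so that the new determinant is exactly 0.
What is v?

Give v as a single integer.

det is linear in entry M[0][1]: det = old_det + (v - -3) * C_01
Cofactor C_01 = -6
Want det = 0: 18 + (v - -3) * -6 = 0
  (v - -3) = -18 / -6 = 3
  v = -3 + (3) = 0

Answer: 0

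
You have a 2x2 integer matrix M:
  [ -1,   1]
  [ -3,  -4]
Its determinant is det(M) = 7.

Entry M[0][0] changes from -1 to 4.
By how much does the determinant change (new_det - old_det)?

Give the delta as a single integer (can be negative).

Answer: -20

Derivation:
Cofactor C_00 = -4
Entry delta = 4 - -1 = 5
Det delta = entry_delta * cofactor = 5 * -4 = -20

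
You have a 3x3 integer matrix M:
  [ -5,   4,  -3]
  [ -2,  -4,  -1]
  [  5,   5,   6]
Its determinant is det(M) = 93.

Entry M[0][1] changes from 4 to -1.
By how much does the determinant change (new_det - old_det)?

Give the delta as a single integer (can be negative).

Answer: -35

Derivation:
Cofactor C_01 = 7
Entry delta = -1 - 4 = -5
Det delta = entry_delta * cofactor = -5 * 7 = -35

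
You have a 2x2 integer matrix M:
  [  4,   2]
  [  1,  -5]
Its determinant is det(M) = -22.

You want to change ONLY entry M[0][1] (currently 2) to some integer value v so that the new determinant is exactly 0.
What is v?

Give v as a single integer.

Answer: -20

Derivation:
det is linear in entry M[0][1]: det = old_det + (v - 2) * C_01
Cofactor C_01 = -1
Want det = 0: -22 + (v - 2) * -1 = 0
  (v - 2) = 22 / -1 = -22
  v = 2 + (-22) = -20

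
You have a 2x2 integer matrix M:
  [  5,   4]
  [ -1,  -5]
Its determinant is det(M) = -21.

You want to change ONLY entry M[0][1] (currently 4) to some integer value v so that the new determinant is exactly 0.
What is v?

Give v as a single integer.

det is linear in entry M[0][1]: det = old_det + (v - 4) * C_01
Cofactor C_01 = 1
Want det = 0: -21 + (v - 4) * 1 = 0
  (v - 4) = 21 / 1 = 21
  v = 4 + (21) = 25

Answer: 25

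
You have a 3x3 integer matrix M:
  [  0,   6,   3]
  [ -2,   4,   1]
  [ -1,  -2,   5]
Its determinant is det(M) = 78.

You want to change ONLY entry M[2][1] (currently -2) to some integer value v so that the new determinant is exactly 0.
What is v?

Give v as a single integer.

Answer: 11

Derivation:
det is linear in entry M[2][1]: det = old_det + (v - -2) * C_21
Cofactor C_21 = -6
Want det = 0: 78 + (v - -2) * -6 = 0
  (v - -2) = -78 / -6 = 13
  v = -2 + (13) = 11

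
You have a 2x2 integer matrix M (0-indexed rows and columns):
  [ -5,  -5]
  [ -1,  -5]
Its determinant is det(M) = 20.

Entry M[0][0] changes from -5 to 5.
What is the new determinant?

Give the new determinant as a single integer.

Answer: -30

Derivation:
det is linear in row 0: changing M[0][0] by delta changes det by delta * cofactor(0,0).
Cofactor C_00 = (-1)^(0+0) * minor(0,0) = -5
Entry delta = 5 - -5 = 10
Det delta = 10 * -5 = -50
New det = 20 + -50 = -30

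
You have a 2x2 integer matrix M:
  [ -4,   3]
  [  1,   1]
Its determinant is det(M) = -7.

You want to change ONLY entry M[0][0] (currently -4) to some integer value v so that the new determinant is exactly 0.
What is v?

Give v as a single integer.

det is linear in entry M[0][0]: det = old_det + (v - -4) * C_00
Cofactor C_00 = 1
Want det = 0: -7 + (v - -4) * 1 = 0
  (v - -4) = 7 / 1 = 7
  v = -4 + (7) = 3

Answer: 3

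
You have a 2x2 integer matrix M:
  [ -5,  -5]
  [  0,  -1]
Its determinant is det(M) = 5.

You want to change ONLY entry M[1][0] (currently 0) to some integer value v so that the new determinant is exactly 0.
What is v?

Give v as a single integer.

Answer: -1

Derivation:
det is linear in entry M[1][0]: det = old_det + (v - 0) * C_10
Cofactor C_10 = 5
Want det = 0: 5 + (v - 0) * 5 = 0
  (v - 0) = -5 / 5 = -1
  v = 0 + (-1) = -1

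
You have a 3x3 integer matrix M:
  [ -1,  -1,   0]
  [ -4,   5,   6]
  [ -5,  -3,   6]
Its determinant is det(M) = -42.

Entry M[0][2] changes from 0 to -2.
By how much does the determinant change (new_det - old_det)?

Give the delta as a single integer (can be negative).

Cofactor C_02 = 37
Entry delta = -2 - 0 = -2
Det delta = entry_delta * cofactor = -2 * 37 = -74

Answer: -74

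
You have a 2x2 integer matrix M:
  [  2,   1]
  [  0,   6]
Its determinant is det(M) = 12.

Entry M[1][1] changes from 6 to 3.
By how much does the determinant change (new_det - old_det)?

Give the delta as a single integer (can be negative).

Answer: -6

Derivation:
Cofactor C_11 = 2
Entry delta = 3 - 6 = -3
Det delta = entry_delta * cofactor = -3 * 2 = -6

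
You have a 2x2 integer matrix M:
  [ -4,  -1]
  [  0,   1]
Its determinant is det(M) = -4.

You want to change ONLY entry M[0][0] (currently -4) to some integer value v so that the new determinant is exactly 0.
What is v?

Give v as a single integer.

det is linear in entry M[0][0]: det = old_det + (v - -4) * C_00
Cofactor C_00 = 1
Want det = 0: -4 + (v - -4) * 1 = 0
  (v - -4) = 4 / 1 = 4
  v = -4 + (4) = 0

Answer: 0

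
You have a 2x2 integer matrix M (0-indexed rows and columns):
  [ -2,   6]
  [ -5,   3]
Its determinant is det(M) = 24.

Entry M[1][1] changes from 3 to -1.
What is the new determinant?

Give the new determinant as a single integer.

Answer: 32

Derivation:
det is linear in row 1: changing M[1][1] by delta changes det by delta * cofactor(1,1).
Cofactor C_11 = (-1)^(1+1) * minor(1,1) = -2
Entry delta = -1 - 3 = -4
Det delta = -4 * -2 = 8
New det = 24 + 8 = 32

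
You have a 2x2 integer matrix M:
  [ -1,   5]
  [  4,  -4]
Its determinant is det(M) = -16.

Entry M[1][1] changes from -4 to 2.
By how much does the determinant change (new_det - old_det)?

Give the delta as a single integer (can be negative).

Answer: -6

Derivation:
Cofactor C_11 = -1
Entry delta = 2 - -4 = 6
Det delta = entry_delta * cofactor = 6 * -1 = -6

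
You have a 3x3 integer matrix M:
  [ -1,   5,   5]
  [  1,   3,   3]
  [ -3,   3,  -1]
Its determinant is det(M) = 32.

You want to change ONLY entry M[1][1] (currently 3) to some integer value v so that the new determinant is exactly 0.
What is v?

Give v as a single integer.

det is linear in entry M[1][1]: det = old_det + (v - 3) * C_11
Cofactor C_11 = 16
Want det = 0: 32 + (v - 3) * 16 = 0
  (v - 3) = -32 / 16 = -2
  v = 3 + (-2) = 1

Answer: 1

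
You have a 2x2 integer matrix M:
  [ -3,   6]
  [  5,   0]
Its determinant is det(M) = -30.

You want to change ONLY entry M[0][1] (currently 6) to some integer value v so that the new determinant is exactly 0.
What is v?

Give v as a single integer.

Answer: 0

Derivation:
det is linear in entry M[0][1]: det = old_det + (v - 6) * C_01
Cofactor C_01 = -5
Want det = 0: -30 + (v - 6) * -5 = 0
  (v - 6) = 30 / -5 = -6
  v = 6 + (-6) = 0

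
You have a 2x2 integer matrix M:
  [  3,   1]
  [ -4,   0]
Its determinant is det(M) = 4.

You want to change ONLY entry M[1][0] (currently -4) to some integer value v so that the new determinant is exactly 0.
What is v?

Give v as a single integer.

Answer: 0

Derivation:
det is linear in entry M[1][0]: det = old_det + (v - -4) * C_10
Cofactor C_10 = -1
Want det = 0: 4 + (v - -4) * -1 = 0
  (v - -4) = -4 / -1 = 4
  v = -4 + (4) = 0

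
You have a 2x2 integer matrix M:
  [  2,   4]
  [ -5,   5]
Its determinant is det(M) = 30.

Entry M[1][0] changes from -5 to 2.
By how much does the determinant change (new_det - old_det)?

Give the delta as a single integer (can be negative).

Cofactor C_10 = -4
Entry delta = 2 - -5 = 7
Det delta = entry_delta * cofactor = 7 * -4 = -28

Answer: -28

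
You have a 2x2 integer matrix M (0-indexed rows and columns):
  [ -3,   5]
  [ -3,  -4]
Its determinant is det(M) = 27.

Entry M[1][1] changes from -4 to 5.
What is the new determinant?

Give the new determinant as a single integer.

Answer: 0

Derivation:
det is linear in row 1: changing M[1][1] by delta changes det by delta * cofactor(1,1).
Cofactor C_11 = (-1)^(1+1) * minor(1,1) = -3
Entry delta = 5 - -4 = 9
Det delta = 9 * -3 = -27
New det = 27 + -27 = 0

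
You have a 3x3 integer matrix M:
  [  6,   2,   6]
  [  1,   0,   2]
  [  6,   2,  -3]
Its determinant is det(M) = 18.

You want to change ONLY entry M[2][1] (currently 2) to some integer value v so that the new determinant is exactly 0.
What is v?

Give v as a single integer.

det is linear in entry M[2][1]: det = old_det + (v - 2) * C_21
Cofactor C_21 = -6
Want det = 0: 18 + (v - 2) * -6 = 0
  (v - 2) = -18 / -6 = 3
  v = 2 + (3) = 5

Answer: 5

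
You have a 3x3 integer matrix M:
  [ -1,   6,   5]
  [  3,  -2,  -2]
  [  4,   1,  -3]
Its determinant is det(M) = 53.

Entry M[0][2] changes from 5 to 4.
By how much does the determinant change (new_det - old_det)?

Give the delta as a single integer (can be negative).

Answer: -11

Derivation:
Cofactor C_02 = 11
Entry delta = 4 - 5 = -1
Det delta = entry_delta * cofactor = -1 * 11 = -11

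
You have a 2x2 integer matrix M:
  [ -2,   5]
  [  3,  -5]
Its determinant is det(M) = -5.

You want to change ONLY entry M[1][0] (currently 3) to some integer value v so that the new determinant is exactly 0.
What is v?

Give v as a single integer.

Answer: 2

Derivation:
det is linear in entry M[1][0]: det = old_det + (v - 3) * C_10
Cofactor C_10 = -5
Want det = 0: -5 + (v - 3) * -5 = 0
  (v - 3) = 5 / -5 = -1
  v = 3 + (-1) = 2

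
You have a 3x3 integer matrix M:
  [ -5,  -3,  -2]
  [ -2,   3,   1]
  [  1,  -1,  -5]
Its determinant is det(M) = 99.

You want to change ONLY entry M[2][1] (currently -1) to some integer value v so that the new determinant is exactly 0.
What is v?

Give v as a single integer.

det is linear in entry M[2][1]: det = old_det + (v - -1) * C_21
Cofactor C_21 = 9
Want det = 0: 99 + (v - -1) * 9 = 0
  (v - -1) = -99 / 9 = -11
  v = -1 + (-11) = -12

Answer: -12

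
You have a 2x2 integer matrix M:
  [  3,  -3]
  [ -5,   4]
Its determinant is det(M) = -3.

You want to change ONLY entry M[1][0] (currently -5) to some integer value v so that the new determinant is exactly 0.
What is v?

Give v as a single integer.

det is linear in entry M[1][0]: det = old_det + (v - -5) * C_10
Cofactor C_10 = 3
Want det = 0: -3 + (v - -5) * 3 = 0
  (v - -5) = 3 / 3 = 1
  v = -5 + (1) = -4

Answer: -4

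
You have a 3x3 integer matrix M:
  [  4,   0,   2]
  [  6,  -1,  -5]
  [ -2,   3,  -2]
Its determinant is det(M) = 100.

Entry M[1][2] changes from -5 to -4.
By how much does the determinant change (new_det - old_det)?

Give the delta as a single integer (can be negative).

Answer: -12

Derivation:
Cofactor C_12 = -12
Entry delta = -4 - -5 = 1
Det delta = entry_delta * cofactor = 1 * -12 = -12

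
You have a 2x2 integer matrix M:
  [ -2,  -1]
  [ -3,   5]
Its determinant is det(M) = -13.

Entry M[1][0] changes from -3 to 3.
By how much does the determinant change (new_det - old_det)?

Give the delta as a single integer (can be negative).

Cofactor C_10 = 1
Entry delta = 3 - -3 = 6
Det delta = entry_delta * cofactor = 6 * 1 = 6

Answer: 6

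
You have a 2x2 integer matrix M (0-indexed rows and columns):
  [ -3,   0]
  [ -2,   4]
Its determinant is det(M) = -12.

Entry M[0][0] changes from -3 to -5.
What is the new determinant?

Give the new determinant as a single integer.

det is linear in row 0: changing M[0][0] by delta changes det by delta * cofactor(0,0).
Cofactor C_00 = (-1)^(0+0) * minor(0,0) = 4
Entry delta = -5 - -3 = -2
Det delta = -2 * 4 = -8
New det = -12 + -8 = -20

Answer: -20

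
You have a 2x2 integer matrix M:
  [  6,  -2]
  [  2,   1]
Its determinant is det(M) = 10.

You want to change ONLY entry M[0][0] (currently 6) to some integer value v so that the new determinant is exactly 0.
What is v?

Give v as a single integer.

Answer: -4

Derivation:
det is linear in entry M[0][0]: det = old_det + (v - 6) * C_00
Cofactor C_00 = 1
Want det = 0: 10 + (v - 6) * 1 = 0
  (v - 6) = -10 / 1 = -10
  v = 6 + (-10) = -4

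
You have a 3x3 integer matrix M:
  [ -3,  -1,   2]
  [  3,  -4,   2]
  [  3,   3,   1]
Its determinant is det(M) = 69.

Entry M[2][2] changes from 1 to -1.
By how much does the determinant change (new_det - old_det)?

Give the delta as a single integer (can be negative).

Answer: -30

Derivation:
Cofactor C_22 = 15
Entry delta = -1 - 1 = -2
Det delta = entry_delta * cofactor = -2 * 15 = -30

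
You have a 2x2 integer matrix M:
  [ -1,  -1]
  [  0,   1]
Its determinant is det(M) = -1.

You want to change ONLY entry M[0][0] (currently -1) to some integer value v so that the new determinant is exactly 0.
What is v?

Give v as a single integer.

det is linear in entry M[0][0]: det = old_det + (v - -1) * C_00
Cofactor C_00 = 1
Want det = 0: -1 + (v - -1) * 1 = 0
  (v - -1) = 1 / 1 = 1
  v = -1 + (1) = 0

Answer: 0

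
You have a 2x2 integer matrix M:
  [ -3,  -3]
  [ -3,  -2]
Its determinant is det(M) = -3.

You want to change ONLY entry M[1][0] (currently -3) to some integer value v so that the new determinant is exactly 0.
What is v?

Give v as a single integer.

det is linear in entry M[1][0]: det = old_det + (v - -3) * C_10
Cofactor C_10 = 3
Want det = 0: -3 + (v - -3) * 3 = 0
  (v - -3) = 3 / 3 = 1
  v = -3 + (1) = -2

Answer: -2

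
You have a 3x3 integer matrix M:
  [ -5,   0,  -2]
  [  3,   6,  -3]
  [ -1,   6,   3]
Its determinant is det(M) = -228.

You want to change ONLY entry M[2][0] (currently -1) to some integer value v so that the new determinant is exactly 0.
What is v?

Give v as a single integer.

Answer: 18

Derivation:
det is linear in entry M[2][0]: det = old_det + (v - -1) * C_20
Cofactor C_20 = 12
Want det = 0: -228 + (v - -1) * 12 = 0
  (v - -1) = 228 / 12 = 19
  v = -1 + (19) = 18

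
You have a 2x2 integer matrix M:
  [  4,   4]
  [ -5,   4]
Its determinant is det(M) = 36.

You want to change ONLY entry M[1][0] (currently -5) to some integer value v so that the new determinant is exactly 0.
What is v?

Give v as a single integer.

Answer: 4

Derivation:
det is linear in entry M[1][0]: det = old_det + (v - -5) * C_10
Cofactor C_10 = -4
Want det = 0: 36 + (v - -5) * -4 = 0
  (v - -5) = -36 / -4 = 9
  v = -5 + (9) = 4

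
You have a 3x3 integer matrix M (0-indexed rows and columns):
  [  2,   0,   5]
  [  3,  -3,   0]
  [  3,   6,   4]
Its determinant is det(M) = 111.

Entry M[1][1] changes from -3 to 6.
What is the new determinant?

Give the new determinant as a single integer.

det is linear in row 1: changing M[1][1] by delta changes det by delta * cofactor(1,1).
Cofactor C_11 = (-1)^(1+1) * minor(1,1) = -7
Entry delta = 6 - -3 = 9
Det delta = 9 * -7 = -63
New det = 111 + -63 = 48

Answer: 48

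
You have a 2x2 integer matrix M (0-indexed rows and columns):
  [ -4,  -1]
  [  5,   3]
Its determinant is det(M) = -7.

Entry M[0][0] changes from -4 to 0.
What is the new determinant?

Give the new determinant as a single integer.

Answer: 5

Derivation:
det is linear in row 0: changing M[0][0] by delta changes det by delta * cofactor(0,0).
Cofactor C_00 = (-1)^(0+0) * minor(0,0) = 3
Entry delta = 0 - -4 = 4
Det delta = 4 * 3 = 12
New det = -7 + 12 = 5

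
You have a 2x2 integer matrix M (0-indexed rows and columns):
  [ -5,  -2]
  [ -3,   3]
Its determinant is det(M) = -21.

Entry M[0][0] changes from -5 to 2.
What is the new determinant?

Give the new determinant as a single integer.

Answer: 0

Derivation:
det is linear in row 0: changing M[0][0] by delta changes det by delta * cofactor(0,0).
Cofactor C_00 = (-1)^(0+0) * minor(0,0) = 3
Entry delta = 2 - -5 = 7
Det delta = 7 * 3 = 21
New det = -21 + 21 = 0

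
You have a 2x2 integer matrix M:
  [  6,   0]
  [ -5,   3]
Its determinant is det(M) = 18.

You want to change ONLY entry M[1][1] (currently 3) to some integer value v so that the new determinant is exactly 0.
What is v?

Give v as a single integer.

Answer: 0

Derivation:
det is linear in entry M[1][1]: det = old_det + (v - 3) * C_11
Cofactor C_11 = 6
Want det = 0: 18 + (v - 3) * 6 = 0
  (v - 3) = -18 / 6 = -3
  v = 3 + (-3) = 0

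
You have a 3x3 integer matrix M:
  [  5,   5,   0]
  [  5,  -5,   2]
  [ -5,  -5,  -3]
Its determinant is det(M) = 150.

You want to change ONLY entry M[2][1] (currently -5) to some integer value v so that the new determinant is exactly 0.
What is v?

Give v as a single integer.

Answer: 10

Derivation:
det is linear in entry M[2][1]: det = old_det + (v - -5) * C_21
Cofactor C_21 = -10
Want det = 0: 150 + (v - -5) * -10 = 0
  (v - -5) = -150 / -10 = 15
  v = -5 + (15) = 10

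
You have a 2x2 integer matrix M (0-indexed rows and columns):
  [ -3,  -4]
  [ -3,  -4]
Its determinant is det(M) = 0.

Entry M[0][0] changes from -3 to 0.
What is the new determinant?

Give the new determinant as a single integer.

Answer: -12

Derivation:
det is linear in row 0: changing M[0][0] by delta changes det by delta * cofactor(0,0).
Cofactor C_00 = (-1)^(0+0) * minor(0,0) = -4
Entry delta = 0 - -3 = 3
Det delta = 3 * -4 = -12
New det = 0 + -12 = -12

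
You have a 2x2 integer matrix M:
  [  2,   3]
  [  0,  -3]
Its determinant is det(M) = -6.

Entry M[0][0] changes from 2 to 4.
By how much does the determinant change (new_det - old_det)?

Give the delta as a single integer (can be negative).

Cofactor C_00 = -3
Entry delta = 4 - 2 = 2
Det delta = entry_delta * cofactor = 2 * -3 = -6

Answer: -6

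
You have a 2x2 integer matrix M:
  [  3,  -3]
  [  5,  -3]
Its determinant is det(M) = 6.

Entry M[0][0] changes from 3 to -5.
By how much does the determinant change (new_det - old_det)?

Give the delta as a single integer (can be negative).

Answer: 24

Derivation:
Cofactor C_00 = -3
Entry delta = -5 - 3 = -8
Det delta = entry_delta * cofactor = -8 * -3 = 24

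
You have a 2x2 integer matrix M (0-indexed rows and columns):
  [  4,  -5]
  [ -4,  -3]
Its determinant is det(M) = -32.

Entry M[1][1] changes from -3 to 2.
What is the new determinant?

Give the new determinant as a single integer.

Answer: -12

Derivation:
det is linear in row 1: changing M[1][1] by delta changes det by delta * cofactor(1,1).
Cofactor C_11 = (-1)^(1+1) * minor(1,1) = 4
Entry delta = 2 - -3 = 5
Det delta = 5 * 4 = 20
New det = -32 + 20 = -12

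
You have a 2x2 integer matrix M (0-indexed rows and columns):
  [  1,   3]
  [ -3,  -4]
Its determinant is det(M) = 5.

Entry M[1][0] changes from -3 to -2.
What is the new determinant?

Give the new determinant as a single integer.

Answer: 2

Derivation:
det is linear in row 1: changing M[1][0] by delta changes det by delta * cofactor(1,0).
Cofactor C_10 = (-1)^(1+0) * minor(1,0) = -3
Entry delta = -2 - -3 = 1
Det delta = 1 * -3 = -3
New det = 5 + -3 = 2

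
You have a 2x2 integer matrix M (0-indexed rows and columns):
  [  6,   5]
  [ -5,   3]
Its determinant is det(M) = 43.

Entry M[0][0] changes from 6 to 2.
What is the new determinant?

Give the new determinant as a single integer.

Answer: 31

Derivation:
det is linear in row 0: changing M[0][0] by delta changes det by delta * cofactor(0,0).
Cofactor C_00 = (-1)^(0+0) * minor(0,0) = 3
Entry delta = 2 - 6 = -4
Det delta = -4 * 3 = -12
New det = 43 + -12 = 31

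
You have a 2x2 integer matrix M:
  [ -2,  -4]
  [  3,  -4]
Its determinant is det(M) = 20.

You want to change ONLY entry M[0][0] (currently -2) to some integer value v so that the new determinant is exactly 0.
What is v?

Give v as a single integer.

Answer: 3

Derivation:
det is linear in entry M[0][0]: det = old_det + (v - -2) * C_00
Cofactor C_00 = -4
Want det = 0: 20 + (v - -2) * -4 = 0
  (v - -2) = -20 / -4 = 5
  v = -2 + (5) = 3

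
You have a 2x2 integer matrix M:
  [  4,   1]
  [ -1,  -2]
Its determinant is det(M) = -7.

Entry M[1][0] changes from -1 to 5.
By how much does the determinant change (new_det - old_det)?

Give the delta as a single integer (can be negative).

Answer: -6

Derivation:
Cofactor C_10 = -1
Entry delta = 5 - -1 = 6
Det delta = entry_delta * cofactor = 6 * -1 = -6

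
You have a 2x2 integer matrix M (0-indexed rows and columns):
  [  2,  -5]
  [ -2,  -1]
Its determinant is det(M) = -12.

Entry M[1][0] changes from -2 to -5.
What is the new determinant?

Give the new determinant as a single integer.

det is linear in row 1: changing M[1][0] by delta changes det by delta * cofactor(1,0).
Cofactor C_10 = (-1)^(1+0) * minor(1,0) = 5
Entry delta = -5 - -2 = -3
Det delta = -3 * 5 = -15
New det = -12 + -15 = -27

Answer: -27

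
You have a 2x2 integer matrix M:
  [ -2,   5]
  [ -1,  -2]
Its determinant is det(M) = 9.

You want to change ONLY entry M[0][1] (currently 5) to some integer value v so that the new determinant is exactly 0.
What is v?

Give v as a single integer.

Answer: -4

Derivation:
det is linear in entry M[0][1]: det = old_det + (v - 5) * C_01
Cofactor C_01 = 1
Want det = 0: 9 + (v - 5) * 1 = 0
  (v - 5) = -9 / 1 = -9
  v = 5 + (-9) = -4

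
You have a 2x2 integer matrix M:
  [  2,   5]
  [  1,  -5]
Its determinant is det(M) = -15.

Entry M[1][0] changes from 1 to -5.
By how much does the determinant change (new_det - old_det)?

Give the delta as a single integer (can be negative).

Cofactor C_10 = -5
Entry delta = -5 - 1 = -6
Det delta = entry_delta * cofactor = -6 * -5 = 30

Answer: 30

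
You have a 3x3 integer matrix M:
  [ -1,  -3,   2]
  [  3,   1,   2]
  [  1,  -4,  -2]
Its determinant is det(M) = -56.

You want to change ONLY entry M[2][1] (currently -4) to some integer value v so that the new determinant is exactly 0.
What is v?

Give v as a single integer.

Answer: 3

Derivation:
det is linear in entry M[2][1]: det = old_det + (v - -4) * C_21
Cofactor C_21 = 8
Want det = 0: -56 + (v - -4) * 8 = 0
  (v - -4) = 56 / 8 = 7
  v = -4 + (7) = 3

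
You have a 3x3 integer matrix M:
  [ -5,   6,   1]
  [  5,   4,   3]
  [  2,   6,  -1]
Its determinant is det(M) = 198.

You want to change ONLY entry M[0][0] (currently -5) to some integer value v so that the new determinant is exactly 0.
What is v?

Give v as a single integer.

Answer: 4

Derivation:
det is linear in entry M[0][0]: det = old_det + (v - -5) * C_00
Cofactor C_00 = -22
Want det = 0: 198 + (v - -5) * -22 = 0
  (v - -5) = -198 / -22 = 9
  v = -5 + (9) = 4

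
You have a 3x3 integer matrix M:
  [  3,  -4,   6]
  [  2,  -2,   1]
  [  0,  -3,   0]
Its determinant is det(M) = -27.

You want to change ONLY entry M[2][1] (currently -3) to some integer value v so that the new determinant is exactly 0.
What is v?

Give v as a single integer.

Answer: 0

Derivation:
det is linear in entry M[2][1]: det = old_det + (v - -3) * C_21
Cofactor C_21 = 9
Want det = 0: -27 + (v - -3) * 9 = 0
  (v - -3) = 27 / 9 = 3
  v = -3 + (3) = 0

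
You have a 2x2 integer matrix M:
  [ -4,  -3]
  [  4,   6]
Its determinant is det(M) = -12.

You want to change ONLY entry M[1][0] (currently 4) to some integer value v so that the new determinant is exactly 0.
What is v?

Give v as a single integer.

det is linear in entry M[1][0]: det = old_det + (v - 4) * C_10
Cofactor C_10 = 3
Want det = 0: -12 + (v - 4) * 3 = 0
  (v - 4) = 12 / 3 = 4
  v = 4 + (4) = 8

Answer: 8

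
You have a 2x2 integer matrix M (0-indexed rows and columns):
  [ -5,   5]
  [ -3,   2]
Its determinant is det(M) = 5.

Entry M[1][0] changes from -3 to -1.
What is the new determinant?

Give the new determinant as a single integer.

Answer: -5

Derivation:
det is linear in row 1: changing M[1][0] by delta changes det by delta * cofactor(1,0).
Cofactor C_10 = (-1)^(1+0) * minor(1,0) = -5
Entry delta = -1 - -3 = 2
Det delta = 2 * -5 = -10
New det = 5 + -10 = -5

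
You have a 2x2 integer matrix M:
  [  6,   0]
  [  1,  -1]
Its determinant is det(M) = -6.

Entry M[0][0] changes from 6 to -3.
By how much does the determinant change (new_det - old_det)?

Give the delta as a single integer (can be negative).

Cofactor C_00 = -1
Entry delta = -3 - 6 = -9
Det delta = entry_delta * cofactor = -9 * -1 = 9

Answer: 9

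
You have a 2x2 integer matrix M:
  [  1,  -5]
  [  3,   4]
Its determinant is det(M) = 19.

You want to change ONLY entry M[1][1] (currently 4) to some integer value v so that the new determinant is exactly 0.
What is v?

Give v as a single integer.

det is linear in entry M[1][1]: det = old_det + (v - 4) * C_11
Cofactor C_11 = 1
Want det = 0: 19 + (v - 4) * 1 = 0
  (v - 4) = -19 / 1 = -19
  v = 4 + (-19) = -15

Answer: -15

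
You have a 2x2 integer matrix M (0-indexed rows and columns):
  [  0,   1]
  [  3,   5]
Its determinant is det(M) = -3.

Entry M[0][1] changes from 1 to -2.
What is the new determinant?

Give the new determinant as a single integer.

det is linear in row 0: changing M[0][1] by delta changes det by delta * cofactor(0,1).
Cofactor C_01 = (-1)^(0+1) * minor(0,1) = -3
Entry delta = -2 - 1 = -3
Det delta = -3 * -3 = 9
New det = -3 + 9 = 6

Answer: 6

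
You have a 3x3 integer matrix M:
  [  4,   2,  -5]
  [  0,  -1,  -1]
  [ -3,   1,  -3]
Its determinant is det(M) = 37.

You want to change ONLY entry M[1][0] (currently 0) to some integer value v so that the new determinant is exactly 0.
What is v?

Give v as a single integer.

Answer: -37

Derivation:
det is linear in entry M[1][0]: det = old_det + (v - 0) * C_10
Cofactor C_10 = 1
Want det = 0: 37 + (v - 0) * 1 = 0
  (v - 0) = -37 / 1 = -37
  v = 0 + (-37) = -37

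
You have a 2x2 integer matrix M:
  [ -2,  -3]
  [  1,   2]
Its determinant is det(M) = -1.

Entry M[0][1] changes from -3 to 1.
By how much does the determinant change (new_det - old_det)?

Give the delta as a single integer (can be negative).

Cofactor C_01 = -1
Entry delta = 1 - -3 = 4
Det delta = entry_delta * cofactor = 4 * -1 = -4

Answer: -4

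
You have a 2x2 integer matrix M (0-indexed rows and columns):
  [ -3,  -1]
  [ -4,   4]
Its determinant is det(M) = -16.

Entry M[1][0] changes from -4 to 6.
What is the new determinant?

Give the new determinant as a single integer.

Answer: -6

Derivation:
det is linear in row 1: changing M[1][0] by delta changes det by delta * cofactor(1,0).
Cofactor C_10 = (-1)^(1+0) * minor(1,0) = 1
Entry delta = 6 - -4 = 10
Det delta = 10 * 1 = 10
New det = -16 + 10 = -6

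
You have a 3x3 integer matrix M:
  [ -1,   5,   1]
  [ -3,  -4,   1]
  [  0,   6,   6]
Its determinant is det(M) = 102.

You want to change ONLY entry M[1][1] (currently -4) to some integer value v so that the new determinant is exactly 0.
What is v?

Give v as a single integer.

Answer: 13

Derivation:
det is linear in entry M[1][1]: det = old_det + (v - -4) * C_11
Cofactor C_11 = -6
Want det = 0: 102 + (v - -4) * -6 = 0
  (v - -4) = -102 / -6 = 17
  v = -4 + (17) = 13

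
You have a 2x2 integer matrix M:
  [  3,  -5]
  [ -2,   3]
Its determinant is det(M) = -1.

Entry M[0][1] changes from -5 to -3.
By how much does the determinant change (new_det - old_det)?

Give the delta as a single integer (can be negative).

Answer: 4

Derivation:
Cofactor C_01 = 2
Entry delta = -3 - -5 = 2
Det delta = entry_delta * cofactor = 2 * 2 = 4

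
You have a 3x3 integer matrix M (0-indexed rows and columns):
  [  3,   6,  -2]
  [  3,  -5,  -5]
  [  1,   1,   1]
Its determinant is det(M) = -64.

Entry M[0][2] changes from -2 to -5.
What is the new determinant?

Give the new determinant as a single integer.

det is linear in row 0: changing M[0][2] by delta changes det by delta * cofactor(0,2).
Cofactor C_02 = (-1)^(0+2) * minor(0,2) = 8
Entry delta = -5 - -2 = -3
Det delta = -3 * 8 = -24
New det = -64 + -24 = -88

Answer: -88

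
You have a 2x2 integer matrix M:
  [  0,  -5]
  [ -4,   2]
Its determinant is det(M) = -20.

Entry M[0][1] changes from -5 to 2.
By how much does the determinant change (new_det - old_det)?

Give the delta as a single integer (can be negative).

Answer: 28

Derivation:
Cofactor C_01 = 4
Entry delta = 2 - -5 = 7
Det delta = entry_delta * cofactor = 7 * 4 = 28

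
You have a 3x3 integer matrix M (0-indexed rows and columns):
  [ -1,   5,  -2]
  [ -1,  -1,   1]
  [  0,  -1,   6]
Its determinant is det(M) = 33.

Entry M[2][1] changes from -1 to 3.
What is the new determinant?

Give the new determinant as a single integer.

Answer: 45

Derivation:
det is linear in row 2: changing M[2][1] by delta changes det by delta * cofactor(2,1).
Cofactor C_21 = (-1)^(2+1) * minor(2,1) = 3
Entry delta = 3 - -1 = 4
Det delta = 4 * 3 = 12
New det = 33 + 12 = 45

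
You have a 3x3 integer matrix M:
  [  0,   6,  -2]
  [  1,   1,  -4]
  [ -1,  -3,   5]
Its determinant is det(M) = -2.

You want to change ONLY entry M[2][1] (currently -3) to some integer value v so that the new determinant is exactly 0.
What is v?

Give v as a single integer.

det is linear in entry M[2][1]: det = old_det + (v - -3) * C_21
Cofactor C_21 = -2
Want det = 0: -2 + (v - -3) * -2 = 0
  (v - -3) = 2 / -2 = -1
  v = -3 + (-1) = -4

Answer: -4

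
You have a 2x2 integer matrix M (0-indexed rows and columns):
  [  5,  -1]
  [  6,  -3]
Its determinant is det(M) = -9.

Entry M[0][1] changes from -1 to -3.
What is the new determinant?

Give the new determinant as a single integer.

Answer: 3

Derivation:
det is linear in row 0: changing M[0][1] by delta changes det by delta * cofactor(0,1).
Cofactor C_01 = (-1)^(0+1) * minor(0,1) = -6
Entry delta = -3 - -1 = -2
Det delta = -2 * -6 = 12
New det = -9 + 12 = 3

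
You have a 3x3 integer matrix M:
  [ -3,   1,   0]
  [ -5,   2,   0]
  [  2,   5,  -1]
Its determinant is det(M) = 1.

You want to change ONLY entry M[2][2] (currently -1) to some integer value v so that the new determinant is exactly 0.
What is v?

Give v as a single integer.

det is linear in entry M[2][2]: det = old_det + (v - -1) * C_22
Cofactor C_22 = -1
Want det = 0: 1 + (v - -1) * -1 = 0
  (v - -1) = -1 / -1 = 1
  v = -1 + (1) = 0

Answer: 0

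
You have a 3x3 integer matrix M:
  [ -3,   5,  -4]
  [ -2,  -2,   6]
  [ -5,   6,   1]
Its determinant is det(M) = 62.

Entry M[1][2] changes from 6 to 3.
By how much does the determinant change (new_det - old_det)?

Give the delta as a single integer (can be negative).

Answer: 21

Derivation:
Cofactor C_12 = -7
Entry delta = 3 - 6 = -3
Det delta = entry_delta * cofactor = -3 * -7 = 21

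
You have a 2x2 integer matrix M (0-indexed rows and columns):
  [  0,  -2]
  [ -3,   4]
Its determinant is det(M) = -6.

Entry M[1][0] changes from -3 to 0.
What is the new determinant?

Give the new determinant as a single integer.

det is linear in row 1: changing M[1][0] by delta changes det by delta * cofactor(1,0).
Cofactor C_10 = (-1)^(1+0) * minor(1,0) = 2
Entry delta = 0 - -3 = 3
Det delta = 3 * 2 = 6
New det = -6 + 6 = 0

Answer: 0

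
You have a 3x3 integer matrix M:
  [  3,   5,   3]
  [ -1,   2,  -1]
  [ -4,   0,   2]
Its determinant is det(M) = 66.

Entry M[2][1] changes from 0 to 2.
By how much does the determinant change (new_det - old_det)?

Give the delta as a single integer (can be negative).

Answer: 0

Derivation:
Cofactor C_21 = 0
Entry delta = 2 - 0 = 2
Det delta = entry_delta * cofactor = 2 * 0 = 0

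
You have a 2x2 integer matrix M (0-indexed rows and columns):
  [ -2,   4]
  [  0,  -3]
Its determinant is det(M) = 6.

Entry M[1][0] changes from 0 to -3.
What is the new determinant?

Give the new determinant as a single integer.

det is linear in row 1: changing M[1][0] by delta changes det by delta * cofactor(1,0).
Cofactor C_10 = (-1)^(1+0) * minor(1,0) = -4
Entry delta = -3 - 0 = -3
Det delta = -3 * -4 = 12
New det = 6 + 12 = 18

Answer: 18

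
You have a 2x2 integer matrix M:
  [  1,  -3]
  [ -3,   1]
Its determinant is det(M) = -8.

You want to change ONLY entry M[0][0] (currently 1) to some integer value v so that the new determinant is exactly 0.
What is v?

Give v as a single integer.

det is linear in entry M[0][0]: det = old_det + (v - 1) * C_00
Cofactor C_00 = 1
Want det = 0: -8 + (v - 1) * 1 = 0
  (v - 1) = 8 / 1 = 8
  v = 1 + (8) = 9

Answer: 9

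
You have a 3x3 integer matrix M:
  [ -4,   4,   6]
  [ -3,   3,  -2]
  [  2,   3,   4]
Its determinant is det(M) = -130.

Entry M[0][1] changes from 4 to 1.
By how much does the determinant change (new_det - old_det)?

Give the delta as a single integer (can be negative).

Answer: -24

Derivation:
Cofactor C_01 = 8
Entry delta = 1 - 4 = -3
Det delta = entry_delta * cofactor = -3 * 8 = -24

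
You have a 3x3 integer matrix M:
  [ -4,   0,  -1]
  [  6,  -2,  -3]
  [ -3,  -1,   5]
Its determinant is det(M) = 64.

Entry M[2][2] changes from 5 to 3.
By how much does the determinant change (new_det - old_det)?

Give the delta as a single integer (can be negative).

Cofactor C_22 = 8
Entry delta = 3 - 5 = -2
Det delta = entry_delta * cofactor = -2 * 8 = -16

Answer: -16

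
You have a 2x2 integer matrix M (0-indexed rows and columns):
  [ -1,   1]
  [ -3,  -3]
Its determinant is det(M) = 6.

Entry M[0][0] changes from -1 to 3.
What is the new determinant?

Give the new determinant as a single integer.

Answer: -6

Derivation:
det is linear in row 0: changing M[0][0] by delta changes det by delta * cofactor(0,0).
Cofactor C_00 = (-1)^(0+0) * minor(0,0) = -3
Entry delta = 3 - -1 = 4
Det delta = 4 * -3 = -12
New det = 6 + -12 = -6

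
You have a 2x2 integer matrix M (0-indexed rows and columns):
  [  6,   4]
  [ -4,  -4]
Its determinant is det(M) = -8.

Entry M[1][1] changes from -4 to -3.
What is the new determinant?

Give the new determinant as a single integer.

Answer: -2

Derivation:
det is linear in row 1: changing M[1][1] by delta changes det by delta * cofactor(1,1).
Cofactor C_11 = (-1)^(1+1) * minor(1,1) = 6
Entry delta = -3 - -4 = 1
Det delta = 1 * 6 = 6
New det = -8 + 6 = -2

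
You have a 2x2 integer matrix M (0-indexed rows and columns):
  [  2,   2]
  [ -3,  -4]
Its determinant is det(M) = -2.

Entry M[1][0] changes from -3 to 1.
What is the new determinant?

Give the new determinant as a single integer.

Answer: -10

Derivation:
det is linear in row 1: changing M[1][0] by delta changes det by delta * cofactor(1,0).
Cofactor C_10 = (-1)^(1+0) * minor(1,0) = -2
Entry delta = 1 - -3 = 4
Det delta = 4 * -2 = -8
New det = -2 + -8 = -10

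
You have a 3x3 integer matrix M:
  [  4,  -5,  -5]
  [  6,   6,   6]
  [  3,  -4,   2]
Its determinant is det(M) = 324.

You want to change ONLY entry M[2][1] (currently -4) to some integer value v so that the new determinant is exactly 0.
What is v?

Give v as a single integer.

Answer: 2

Derivation:
det is linear in entry M[2][1]: det = old_det + (v - -4) * C_21
Cofactor C_21 = -54
Want det = 0: 324 + (v - -4) * -54 = 0
  (v - -4) = -324 / -54 = 6
  v = -4 + (6) = 2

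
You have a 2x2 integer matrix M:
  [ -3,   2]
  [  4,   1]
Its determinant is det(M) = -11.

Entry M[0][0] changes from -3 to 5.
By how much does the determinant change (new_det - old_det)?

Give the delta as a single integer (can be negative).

Cofactor C_00 = 1
Entry delta = 5 - -3 = 8
Det delta = entry_delta * cofactor = 8 * 1 = 8

Answer: 8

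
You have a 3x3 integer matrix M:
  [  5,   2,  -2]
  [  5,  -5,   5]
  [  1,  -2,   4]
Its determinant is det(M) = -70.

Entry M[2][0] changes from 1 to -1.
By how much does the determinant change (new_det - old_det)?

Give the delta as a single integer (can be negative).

Cofactor C_20 = 0
Entry delta = -1 - 1 = -2
Det delta = entry_delta * cofactor = -2 * 0 = 0

Answer: 0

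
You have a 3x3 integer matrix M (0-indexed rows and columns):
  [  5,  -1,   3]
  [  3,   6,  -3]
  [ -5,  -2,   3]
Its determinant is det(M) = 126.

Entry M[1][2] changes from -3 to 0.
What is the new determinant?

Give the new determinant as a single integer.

det is linear in row 1: changing M[1][2] by delta changes det by delta * cofactor(1,2).
Cofactor C_12 = (-1)^(1+2) * minor(1,2) = 15
Entry delta = 0 - -3 = 3
Det delta = 3 * 15 = 45
New det = 126 + 45 = 171

Answer: 171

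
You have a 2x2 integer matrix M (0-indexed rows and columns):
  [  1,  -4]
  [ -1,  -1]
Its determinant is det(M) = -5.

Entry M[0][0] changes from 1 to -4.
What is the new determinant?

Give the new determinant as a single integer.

Answer: 0

Derivation:
det is linear in row 0: changing M[0][0] by delta changes det by delta * cofactor(0,0).
Cofactor C_00 = (-1)^(0+0) * minor(0,0) = -1
Entry delta = -4 - 1 = -5
Det delta = -5 * -1 = 5
New det = -5 + 5 = 0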